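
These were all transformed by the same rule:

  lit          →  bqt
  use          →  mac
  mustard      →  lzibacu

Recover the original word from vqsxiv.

napkin

The output letters match the input read backwards, each shifted +8: lit reversed is til. Read the word backwards and shift each letter +8.
Reversing it on vqsxiv: shift back: v−8=n, q−8=i, s−8=k, x−8=p, i−8=a, v−8=n → nikpan; then reverse → napkin.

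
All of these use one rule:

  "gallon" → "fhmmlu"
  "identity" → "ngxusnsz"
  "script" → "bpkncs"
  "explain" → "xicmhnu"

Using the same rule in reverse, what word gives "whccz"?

g(6)→f(5) and a(0)→h(7) fit y≡17x+7 (mod 26); the inverse of 17 mod 26 is 23. This is an affine cipher: with a=0,…,z=25, each position x becomes (17x+7) mod 26.
Undoing it on whccz: w(22)→23·(22−7)≡7=h; h(7)→23·(7−7)≡0=a; c(2)→23·(2−7)≡15=p; c(2)→23·(2−7)≡15=p; z(25)→23·(25−7)≡24=y (all mod 26).

happy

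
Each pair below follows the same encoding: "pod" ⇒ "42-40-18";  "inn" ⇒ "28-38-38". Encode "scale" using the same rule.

With a=1..z=26, the number is 2·pos + 10.
For scale: s=19→48, c=3→16, a=1→12, l=12→34, e=5→20.

48-16-12-34-20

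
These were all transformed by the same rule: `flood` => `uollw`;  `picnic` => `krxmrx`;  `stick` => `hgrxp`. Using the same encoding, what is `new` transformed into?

Each pair mirrors across the alphabet (f↔u, l↔o, o↔l): positions sum to 25. Each letter is replaced by its mirror in the alphabet: a↔z, b↔y, c↔x, and so on (the Atbash cipher).
Applying it to new: n↔m, e↔v, w↔d.

mvd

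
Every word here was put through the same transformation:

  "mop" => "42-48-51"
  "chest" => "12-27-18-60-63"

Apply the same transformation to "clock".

m(#13)→42 and o(#15)→48: differences scale by 3, so n = 3·pos + 3. With a=1..z=26, the number is 3·pos + 3.
On clock: c=3→12, l=12→39, o=15→48, c=3→12, k=11→36.

12-39-48-12-36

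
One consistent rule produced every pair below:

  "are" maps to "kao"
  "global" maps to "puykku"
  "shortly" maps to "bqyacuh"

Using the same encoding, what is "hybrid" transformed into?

The shift depends on letter class: consonant r→a is +9, but vowel a→k is +10. The rule splits by letter class: vowels +10, consonants +9.
On hybrid: h(cons)+9=q, y(cons)+9=h, b(cons)+9=k, r(cons)+9=a, i(vowel)+10=s, d(cons)+9=m.

qhkasm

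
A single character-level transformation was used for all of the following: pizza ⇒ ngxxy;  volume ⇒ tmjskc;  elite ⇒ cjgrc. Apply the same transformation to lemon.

It's a constant shift of +24 (ROT24).
For lemon: l+24=j, e+24=c, m+24=k, o+24=m, n+24=l.

jckml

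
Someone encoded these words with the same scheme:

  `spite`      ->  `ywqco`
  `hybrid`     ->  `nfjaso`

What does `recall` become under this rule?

xlkjvw

In spite: s→y is +6, p→w is +7, i→q is +8, t→c is +9 — the shift increases by 1 each position. Each letter shifts forward by (position + 6), i.e. 6, 7, 8, … — the shift grows by one for each successive letter.
Applying it to recall: r+6=x, e+7=l, c+8=k, a+9=j, l+10=v, l+11=w.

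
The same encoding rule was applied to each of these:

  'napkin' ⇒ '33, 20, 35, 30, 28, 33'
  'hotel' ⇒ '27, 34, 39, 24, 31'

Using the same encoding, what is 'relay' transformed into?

n is letter #14 and maps to 33: an offset of 19. Letters become their 1-based position plus 19 (so a→20, b→21, …).
On relay: r=18→37, e=5→24, l=12→31, a=1→20, y=25→44.

37, 24, 31, 20, 44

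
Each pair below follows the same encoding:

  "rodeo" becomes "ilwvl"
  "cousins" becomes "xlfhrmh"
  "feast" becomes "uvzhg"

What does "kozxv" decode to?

Each pair mirrors across the alphabet (r↔i, o↔l, d↔w): positions sum to 25. This is the alphabet-reversal cipher (Atbash): a becomes z, b becomes y, etc.
Undoing it on kozxv: k↔p, o↔l, z↔a, x↔c, v↔e.

place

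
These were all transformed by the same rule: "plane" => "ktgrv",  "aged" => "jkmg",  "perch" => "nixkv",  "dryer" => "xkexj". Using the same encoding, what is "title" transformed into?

The output letters match the input read backwards, each shifted +6: plane reversed is enalp. The word is reversed, then every letter is shifted forward by 6.
Applying it to title: reverse → eltit; then shift: e+6=k, l+6=r, t+6=z, i+6=o, t+6=z.

krzoz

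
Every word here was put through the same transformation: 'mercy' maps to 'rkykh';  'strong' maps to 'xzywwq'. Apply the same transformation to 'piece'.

In mercy: m→r is +5, e→k is +6, r→y is +7, c→k is +8 — the shift increases by 1 each position. Letter i (0-indexed) is shifted by i+5, so successive shifts are 5, 6, 7, ….
On piece: p+5=u, i+6=o, e+7=l, c+8=k, e+9=n.

uolkn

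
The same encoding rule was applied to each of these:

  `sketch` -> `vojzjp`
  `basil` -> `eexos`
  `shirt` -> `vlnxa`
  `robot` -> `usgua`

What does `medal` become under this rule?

In sketch: s→v is +3, k→o is +4, e→j is +5, t→z is +6 — the shift increases by 1 each position. Each letter shifts forward by (position + 3), i.e. 3, 4, 5, … — the shift grows by one for each successive letter.
On medal: m+3=p, e+4=i, d+5=i, a+6=g, l+7=s.

piigs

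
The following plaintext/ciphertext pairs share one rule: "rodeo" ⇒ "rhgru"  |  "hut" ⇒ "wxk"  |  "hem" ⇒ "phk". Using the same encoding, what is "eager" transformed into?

The output letters match the input read backwards, each shifted +3: rodeo reversed is oedor. Read the word backwards and shift each letter +3.
For eager: reverse → regae; then shift: r+3=u, e+3=h, g+3=j, a+3=d, e+3=h.

uhjdh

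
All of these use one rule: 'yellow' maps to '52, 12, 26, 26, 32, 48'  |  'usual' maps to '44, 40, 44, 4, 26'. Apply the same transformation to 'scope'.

With a=1..z=26, the number is 2·pos + 2.
Applying it to scope: s=19→40, c=3→8, o=15→32, p=16→34, e=5→12.

40, 8, 32, 34, 12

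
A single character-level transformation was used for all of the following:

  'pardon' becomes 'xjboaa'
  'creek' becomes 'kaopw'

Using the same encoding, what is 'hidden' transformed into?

prnoqa

Letter i (0-indexed) is shifted by i+8, so successive shifts are 8, 9, 10, ….
Applying it to hidden: h+8=p, i+9=r, d+10=n, d+11=o, e+12=q, n+13=a.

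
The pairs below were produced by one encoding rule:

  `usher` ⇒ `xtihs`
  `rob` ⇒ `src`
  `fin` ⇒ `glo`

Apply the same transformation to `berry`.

chssz

The shift depends on letter class: consonant s→t is +1, but vowel u→x is +3. Vowels shift forward by 3 and consonants shift forward by 1.
For berry: b(cons)+1=c, e(vowel)+3=h, r(cons)+1=s, r(cons)+1=s, y(cons)+1=z.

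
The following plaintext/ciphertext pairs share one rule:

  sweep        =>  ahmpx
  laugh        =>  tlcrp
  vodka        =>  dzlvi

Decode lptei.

delta

The shifts repeat in a cycle of length 2: positions 0,1,… shift by +8, +11, then the pattern repeats.
Undoing it on lptei: l−8=d, p−11=e, t−8=l, e−11=t, i−8=a.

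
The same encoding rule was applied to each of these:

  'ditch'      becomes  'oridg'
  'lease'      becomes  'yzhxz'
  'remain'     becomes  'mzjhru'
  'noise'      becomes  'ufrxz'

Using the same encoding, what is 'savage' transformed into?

xhehvz

d(3)→o(14) and i(8)→r(17) fit y≡11x+7 (mod 26); the inverse of 11 mod 26 is 19. This is an affine cipher: with a=0,…,z=25, each position x becomes (11x+7) mod 26.
On savage: s(18)→11·18+7≡23=x; a(0)→11·0+7≡7=h; v(21)→11·21+7≡4=e; a(0)→11·0+7≡7=h; g(6)→11·6+7≡21=v; e(4)→11·4+7≡25=z (all mod 26).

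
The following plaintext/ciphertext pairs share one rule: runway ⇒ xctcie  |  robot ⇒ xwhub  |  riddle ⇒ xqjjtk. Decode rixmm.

large

Shifts by position in runway: pos 0: r→x (+6), pos 1: u→c (+8), pos 2: n→t (+6), pos 3: w→c (+6), pos 4: a→i (+8), pos 5: y→e (+6) — repeating every 3. It's a Vigenère-style cipher with numeric key [6,8,6]: position i shifts by key[i mod 3].
Reversing it on rixmm: r−6=l, i−8=a, x−6=r, m−6=g, m−8=e.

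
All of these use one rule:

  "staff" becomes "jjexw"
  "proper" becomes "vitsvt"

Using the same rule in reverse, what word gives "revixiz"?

veteran

The output letters match the input read backwards, each shifted +4: staff reversed is ffats. Two steps: reverse the string, then apply a Caesar shift of +4.
Undoing it on revixiz: shift back: r−4=n, e−4=a, v−4=r, i−4=e, x−4=t, i−4=e, z−4=v → naretev; then reverse → veteran.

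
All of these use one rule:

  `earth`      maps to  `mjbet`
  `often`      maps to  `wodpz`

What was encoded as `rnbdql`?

In earth: e→m is +8, a→j is +9, r→b is +10, t→e is +11 — the shift increases by 1 each position. Letter i (0-indexed) is shifted by i+8, so successive shifts are 8, 9, 10, ….
Undoing it on rnbdql: r−8=j, n−9=e, b−10=r, d−11=s, q−12=e, l−13=y.

jersey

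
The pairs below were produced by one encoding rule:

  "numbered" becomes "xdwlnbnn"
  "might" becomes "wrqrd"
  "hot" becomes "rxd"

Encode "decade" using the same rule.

nnmjnn

Two shifts are in play — +9 for a/e/i/o/u, +10 for every other letter.
For decade: d(cons)+10=n, e(vowel)+9=n, c(cons)+10=m, a(vowel)+9=j, d(cons)+10=n, e(vowel)+9=n.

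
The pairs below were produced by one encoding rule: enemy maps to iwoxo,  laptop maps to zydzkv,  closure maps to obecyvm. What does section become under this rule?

xysdmoc

The output letters match the input read backwards, each shifted +10: enemy reversed is ymene. Two steps: reverse the string, then apply a Caesar shift of +10.
For section: reverse → noitces; then shift: n+10=x, o+10=y, i+10=s, t+10=d, c+10=m, e+10=o, s+10=c.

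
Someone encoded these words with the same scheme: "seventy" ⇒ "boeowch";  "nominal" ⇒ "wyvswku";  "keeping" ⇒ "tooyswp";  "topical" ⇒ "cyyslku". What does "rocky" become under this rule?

Two shifts are in play — +10 for a/e/i/o/u, +9 for every other letter.
For rocky: r(cons)+9=a, o(vowel)+10=y, c(cons)+9=l, k(cons)+9=t, y(cons)+9=h.

aylth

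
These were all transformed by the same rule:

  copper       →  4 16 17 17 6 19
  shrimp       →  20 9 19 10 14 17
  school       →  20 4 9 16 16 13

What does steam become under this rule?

c is letter #3 and maps to 4: an offset of 1. The number is (letter's place in the alphabet, a=1) + 1.
For steam: s=19→20, t=20→21, e=5→6, a=1→2, m=13→14.

20 21 6 2 14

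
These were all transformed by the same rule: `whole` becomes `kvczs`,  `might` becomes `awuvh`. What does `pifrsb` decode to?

burden

Compare letters: w→k is +14, h→v is +14, o→c is +14 — a constant shift. Every letter moves 14 places later in the alphabet, wrapping around z→a.
Undoing it on pifrsb: p−14=b, i−14=u, f−14=r, r−14=d, s−14=e, b−14=n.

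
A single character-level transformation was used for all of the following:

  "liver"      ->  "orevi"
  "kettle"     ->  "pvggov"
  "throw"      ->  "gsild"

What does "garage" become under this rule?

tziztv

This is the alphabet-reversal cipher (Atbash): a becomes z, b becomes y, etc.
Applying it to garage: g↔t, a↔z, r↔i, a↔z, g↔t, e↔v.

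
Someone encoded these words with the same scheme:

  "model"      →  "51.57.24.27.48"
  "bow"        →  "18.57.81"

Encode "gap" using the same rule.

m(#13)→51 and o(#15)→57: differences scale by 3, so n = 3·pos + 12. With a=1..z=26, the number is 3·pos + 12.
Applying it to gap: g=7→33, a=1→15, p=16→60.

33.15.60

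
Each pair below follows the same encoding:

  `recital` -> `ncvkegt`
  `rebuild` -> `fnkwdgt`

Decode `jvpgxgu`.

Two steps: reverse the string, then apply a Caesar shift of +2.
Decoding jvpgxgu: shift back: j−2=h, v−2=t, p−2=n, g−2=e, x−2=v, g−2=e, u−2=s → htneves; then reverse → seventh.

seventh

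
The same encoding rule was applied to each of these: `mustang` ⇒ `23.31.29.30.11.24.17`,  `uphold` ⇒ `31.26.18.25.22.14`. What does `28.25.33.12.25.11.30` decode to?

m is letter #13 and maps to 23: an offset of 10. The number is (letter's place in the alphabet, a=1) + 10.
Undoing it on 28.25.33.12.25.11.30: 28→(28−10)÷1=18=r, 25→(25−10)÷1=15=o, 33→(33−10)÷1=23=w, 12→(12−10)÷1=2=b, 25→(25−10)÷1=15=o, 11→(11−10)÷1=1=a, 30→(30−10)÷1=20=t.

rowboat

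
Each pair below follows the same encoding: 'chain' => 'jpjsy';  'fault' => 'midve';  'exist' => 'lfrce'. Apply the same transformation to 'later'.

In chain: c→j is +7, h→p is +8, a→j is +9, i→s is +10 — the shift increases by 1 each position. Each letter shifts forward by (position + 7), i.e. 7, 8, 9, … — the shift grows by one for each successive letter.
Applying it to later: l+7=s, a+8=i, t+9=c, e+10=o, r+11=c.

sicoc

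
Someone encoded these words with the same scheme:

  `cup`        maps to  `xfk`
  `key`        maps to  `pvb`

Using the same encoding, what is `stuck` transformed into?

hgfxp

Each letter is replaced by its mirror in the alphabet: a↔z, b↔y, c↔x, and so on (the Atbash cipher).
For stuck: s↔h, t↔g, u↔f, c↔x, k↔p.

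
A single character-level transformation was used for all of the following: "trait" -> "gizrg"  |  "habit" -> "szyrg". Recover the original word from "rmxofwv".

Each pair mirrors across the alphabet (t↔g, r↔i, a↔z): positions sum to 25. This is the alphabet-reversal cipher (Atbash): a becomes z, b becomes y, etc.
Undoing it on rmxofwv: r↔i, m↔n, x↔c, o↔l, f↔u, w↔d, v↔e.

include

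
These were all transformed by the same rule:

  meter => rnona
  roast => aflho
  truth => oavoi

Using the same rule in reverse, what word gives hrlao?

smart

m(12)→r(17) and e(4)→n(13) fit y≡7x+11 (mod 26); the inverse of 7 mod 26 is 15. Each letter's alphabet position (a=0..z=25) is mapped through 7·x+11 mod 26 — an affine cipher.
Decoding hrlao: h(7)→15·(7−11)≡18=s; r(17)→15·(17−11)≡12=m; l(11)→15·(11−11)≡0=a; a(0)→15·(0−11)≡17=r; o(14)→15·(14−11)≡19=t (all mod 26).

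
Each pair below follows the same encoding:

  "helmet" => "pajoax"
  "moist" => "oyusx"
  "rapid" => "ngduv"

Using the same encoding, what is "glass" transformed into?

kjgss

h(7)→p(15) and e(4)→a(0) fit y≡5x+6 (mod 26); the inverse of 5 mod 26 is 21. This is an affine cipher: with a=0,…,z=25, each position x becomes (5x+6) mod 26.
For glass: g(6)→5·6+6≡10=k; l(11)→5·11+6≡9=j; a(0)→5·0+6≡6=g; s(18)→5·18+6≡18=s; s(18)→5·18+6≡18=s (all mod 26).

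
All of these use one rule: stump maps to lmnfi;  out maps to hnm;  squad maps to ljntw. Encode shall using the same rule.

latee

Compare letters: s→l is +19, t→m is +19, u→n is +19 — a constant shift. It's a constant shift of +19 (ROT19).
On shall: s+19=l, h+19=a, a+19=t, l+19=e, l+19=e.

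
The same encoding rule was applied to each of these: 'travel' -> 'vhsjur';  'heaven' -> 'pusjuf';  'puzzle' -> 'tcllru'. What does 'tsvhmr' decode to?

t(19)→v(21) and r(17)→h(7) fit y≡7x+18 (mod 26); the inverse of 7 mod 26 is 15. This is an affine cipher: with a=0,…,z=25, each position x becomes (7x+18) mod 26.
Undoing it on tsvhmr: t(19)→15·(19−18)≡15=p; s(18)→15·(18−18)≡0=a; v(21)→15·(21−18)≡19=t; h(7)→15·(7−18)≡17=r; m(12)→15·(12−18)≡14=o; r(17)→15·(17−18)≡11=l (all mod 26).

patrol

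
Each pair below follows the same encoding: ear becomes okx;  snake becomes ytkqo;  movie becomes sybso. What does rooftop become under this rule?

xyylzyv

The shift depends on letter class: consonant r→x is +6, but vowel e→o is +10. Two shifts are in play — +10 for a/e/i/o/u, +6 for every other letter.
For rooftop: r(cons)+6=x, o(vowel)+10=y, o(vowel)+10=y, f(cons)+6=l, t(cons)+6=z, o(vowel)+10=y, p(cons)+6=v.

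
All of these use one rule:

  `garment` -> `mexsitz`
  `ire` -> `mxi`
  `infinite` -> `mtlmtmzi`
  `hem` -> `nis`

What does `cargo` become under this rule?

iexms

The shift depends on letter class: consonant g→m is +6, but vowel a→e is +4. Two shifts are in play — +4 for a/e/i/o/u, +6 for every other letter.
For cargo: c(cons)+6=i, a(vowel)+4=e, r(cons)+6=x, g(cons)+6=m, o(vowel)+4=s.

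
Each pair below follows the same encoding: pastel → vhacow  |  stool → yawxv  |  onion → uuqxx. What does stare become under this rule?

In pastel: p→v is +6, a→h is +7, s→a is +8, t→c is +9 — the shift increases by 1 each position. Each letter shifts forward by (position + 6), i.e. 6, 7, 8, … — the shift grows by one for each successive letter.
For stare: s+6=y, t+7=a, a+8=i, r+9=a, e+10=o.

yaiao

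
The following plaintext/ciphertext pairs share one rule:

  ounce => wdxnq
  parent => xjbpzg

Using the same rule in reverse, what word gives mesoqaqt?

Letter i (0-indexed) is shifted by i+8, so successive shifts are 8, 9, 10, ….
Reversing it on mesoqaqt: m−8=e, e−9=v, s−10=i, o−11=d, q−12=e, a−13=n, q−14=c, t−15=e.

evidence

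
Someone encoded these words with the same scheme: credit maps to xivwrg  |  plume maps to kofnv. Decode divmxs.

Each pair mirrors across the alphabet (c↔x, r↔i, e↔v): positions sum to 25. This is the alphabet-reversal cipher (Atbash): a becomes z, b becomes y, etc.
Decoding divmxs: d↔w, i↔r, v↔e, m↔n, x↔c, s↔h.

wrench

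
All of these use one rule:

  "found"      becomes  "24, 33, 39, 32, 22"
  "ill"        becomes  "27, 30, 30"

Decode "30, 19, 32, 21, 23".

lance

The number is (letter's place in the alphabet, a=1) + 18.
Undoing it on 30, 19, 32, 21, 23: 30→(30−18)÷1=12=l, 19→(19−18)÷1=1=a, 32→(32−18)÷1=14=n, 21→(21−18)÷1=3=c, 23→(23−18)÷1=5=e.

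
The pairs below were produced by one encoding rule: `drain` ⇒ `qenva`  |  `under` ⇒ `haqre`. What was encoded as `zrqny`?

medal

Compare letters: d→q is +13, r→e is +13, a→n is +13 — a constant shift. This is a Caesar cipher with shift 13.
Decoding zrqny: z−13=m, r−13=e, q−13=d, n−13=a, y−13=l.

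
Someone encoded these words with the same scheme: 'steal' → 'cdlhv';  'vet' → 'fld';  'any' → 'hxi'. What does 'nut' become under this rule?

The shift depends on letter class: consonant s→c is +10, but vowel e→l is +7. The rule splits by letter class: vowels +7, consonants +10.
Applying it to nut: n(cons)+10=x, u(vowel)+7=b, t(cons)+10=d.

xbd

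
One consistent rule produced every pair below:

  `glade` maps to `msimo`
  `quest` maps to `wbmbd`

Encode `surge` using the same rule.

In glade: g→m is +6, l→s is +7, a→i is +8, d→m is +9 — the shift increases by 1 each position. Each letter shifts forward by (position + 6), i.e. 6, 7, 8, … — the shift grows by one for each successive letter.
Applying it to surge: s+6=y, u+7=b, r+8=z, g+9=p, e+10=o.

ybzpo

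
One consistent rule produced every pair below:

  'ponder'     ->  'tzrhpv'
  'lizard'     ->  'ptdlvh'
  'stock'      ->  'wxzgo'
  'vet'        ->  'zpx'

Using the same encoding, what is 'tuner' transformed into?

The shift depends on letter class: consonant p→t is +4, but vowel o→z is +11. Two shifts are in play — +11 for a/e/i/o/u, +4 for every other letter.
On tuner: t(cons)+4=x, u(vowel)+11=f, n(cons)+4=r, e(vowel)+11=p, r(cons)+4=v.

xfrpv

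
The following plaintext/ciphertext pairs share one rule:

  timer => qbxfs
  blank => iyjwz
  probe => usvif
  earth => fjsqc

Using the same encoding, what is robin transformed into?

svibw

t(19)→q(16) and i(8)→b(1) fit y≡25x+9 (mod 26); the inverse of 25 mod 26 is 25. Treating letters as 0–25, the rule is x ↦ 25x + 9 (mod 26).
Applying it to robin: r(17)→25·17+9≡18=s; o(14)→25·14+9≡21=v; b(1)→25·1+9≡8=i; i(8)→25·8+9≡1=b; n(13)→25·13+9≡22=w (all mod 26).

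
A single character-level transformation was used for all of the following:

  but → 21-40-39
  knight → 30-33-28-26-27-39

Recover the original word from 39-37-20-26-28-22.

tragic

The number is (letter's place in the alphabet, a=1) + 19.
Decoding 39-37-20-26-28-22: 39→(39−19)÷1=20=t, 37→(37−19)÷1=18=r, 20→(20−19)÷1=1=a, 26→(26−19)÷1=7=g, 28→(28−19)÷1=9=i, 22→(22−19)÷1=3=c.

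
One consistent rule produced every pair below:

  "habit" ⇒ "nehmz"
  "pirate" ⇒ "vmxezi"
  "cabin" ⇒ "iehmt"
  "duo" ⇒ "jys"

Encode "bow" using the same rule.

hsc

The shift depends on letter class: consonant h→n is +6, but vowel a→e is +4. Two shifts are in play — +4 for a/e/i/o/u, +6 for every other letter.
On bow: b(cons)+6=h, o(vowel)+4=s, w(cons)+6=c.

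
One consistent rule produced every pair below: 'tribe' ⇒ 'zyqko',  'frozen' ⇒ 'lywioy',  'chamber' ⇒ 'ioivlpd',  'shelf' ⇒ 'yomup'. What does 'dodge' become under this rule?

jvlpo

Letter i (0-indexed) is shifted by i+6, so successive shifts are 6, 7, 8, ….
For dodge: d+6=j, o+7=v, d+8=l, g+9=p, e+10=o.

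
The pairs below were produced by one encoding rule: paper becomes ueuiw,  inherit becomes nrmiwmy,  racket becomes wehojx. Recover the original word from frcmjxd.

anxiety

It's a Vigenère-style cipher with numeric key [5,4]: position i shifts by key[i mod 2].
Undoing it on frcmjxd: f−5=a, r−4=n, c−5=x, m−4=i, j−5=e, x−4=t, d−5=y.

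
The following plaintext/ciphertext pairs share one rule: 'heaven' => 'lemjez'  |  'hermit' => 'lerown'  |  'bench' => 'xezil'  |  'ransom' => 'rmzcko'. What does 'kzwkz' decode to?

onion

Each letter's alphabet position (a=0..z=25) is mapped through 11·x+12 mod 26 — an affine cipher.
Reversing it on kzwkz: k(10)→19·(10−12)≡14=o; z(25)→19·(25−12)≡13=n; w(22)→19·(22−12)≡8=i; k(10)→19·(10−12)≡14=o; z(25)→19·(25−12)≡13=n (all mod 26).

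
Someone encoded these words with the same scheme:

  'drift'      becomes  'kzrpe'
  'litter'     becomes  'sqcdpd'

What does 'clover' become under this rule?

Each letter shifts forward by (position + 7), i.e. 7, 8, 9, … — the shift grows by one for each successive letter.
On clover: c+7=j, l+8=t, o+9=x, v+10=f, e+11=p, r+12=d.

jtxfpd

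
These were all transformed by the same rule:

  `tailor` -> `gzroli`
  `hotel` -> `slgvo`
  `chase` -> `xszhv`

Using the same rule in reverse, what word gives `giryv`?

tribe

This is the alphabet-reversal cipher (Atbash): a becomes z, b becomes y, etc.
Reversing it on giryv: g↔t, i↔r, r↔i, y↔b, v↔e.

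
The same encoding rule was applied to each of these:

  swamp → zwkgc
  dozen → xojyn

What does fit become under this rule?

Read the word backwards and shift each letter +10.
Applying it to fit: reverse → tif; then shift: t+10=d, i+10=s, f+10=p.

dsp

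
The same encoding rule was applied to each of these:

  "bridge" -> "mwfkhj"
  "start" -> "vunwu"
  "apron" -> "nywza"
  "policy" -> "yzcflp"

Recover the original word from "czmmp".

b(1)→m(12) and r(17)→w(22) fit y≡25x+13 (mod 26); the inverse of 25 mod 26 is 25. Treating letters as 0–25, the rule is x ↦ 25x + 13 (mod 26).
Decoding czmmp: c(2)→25·(2−13)≡11=l; z(25)→25·(25−13)≡14=o; m(12)→25·(12−13)≡1=b; m(12)→25·(12−13)≡1=b; p(15)→25·(15−13)≡24=y (all mod 26).

lobby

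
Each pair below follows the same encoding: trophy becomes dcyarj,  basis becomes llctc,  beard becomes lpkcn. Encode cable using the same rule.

mllwo

Shifts by position in trophy: pos 0: t→d (+10), pos 1: r→c (+11), pos 2: o→y (+10), pos 3: p→a (+11) — repeating every 2. It's a Vigenère-style cipher with numeric key [10,11]: position i shifts by key[i mod 2].
On cable: c+10=m, a+11=l, b+10=l, l+11=w, e+10=o.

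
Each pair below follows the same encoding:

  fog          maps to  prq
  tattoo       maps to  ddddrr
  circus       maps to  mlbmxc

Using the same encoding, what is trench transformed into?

The rule splits by letter class: vowels +3, consonants +10.
For trench: t(cons)+10=d, r(cons)+10=b, e(vowel)+3=h, n(cons)+10=x, c(cons)+10=m, h(cons)+10=r.

dbhxmr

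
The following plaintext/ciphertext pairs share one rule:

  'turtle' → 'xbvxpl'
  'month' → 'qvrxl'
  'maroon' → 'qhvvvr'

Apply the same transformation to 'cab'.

ghf

The shift depends on letter class: consonant t→x is +4, but vowel u→b is +7. Vowels shift forward by 7 and consonants shift forward by 4.
Applying it to cab: c(cons)+4=g, a(vowel)+7=h, b(cons)+4=f.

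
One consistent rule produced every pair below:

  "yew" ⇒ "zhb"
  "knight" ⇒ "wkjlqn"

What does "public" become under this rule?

The output letters match the input read backwards, each shifted +3: yew reversed is wey. Two steps: reverse the string, then apply a Caesar shift of +3.
For public: reverse → cilbup; then shift: c+3=f, i+3=l, l+3=o, b+3=e, u+3=x, p+3=s.

floexs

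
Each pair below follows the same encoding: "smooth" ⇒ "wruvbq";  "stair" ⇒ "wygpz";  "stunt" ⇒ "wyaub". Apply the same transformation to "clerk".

In smooth: s→w is +4, m→r is +5, o→u is +6, o→v is +7 — the shift increases by 1 each position. The shift increases by 1 at each position, starting from +4: 4, 5, 6, ….
On clerk: c+4=g, l+5=q, e+6=k, r+7=y, k+8=s.

gqkys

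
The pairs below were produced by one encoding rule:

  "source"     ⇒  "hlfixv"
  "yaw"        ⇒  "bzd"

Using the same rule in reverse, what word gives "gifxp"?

truck

Each pair mirrors across the alphabet (s↔h, o↔l, u↔f): positions sum to 25. Letters are reflected about the middle of the alphabet (position → 25−position): Atbash.
Reversing it on gifxp: g↔t, i↔r, f↔u, x↔c, p↔k.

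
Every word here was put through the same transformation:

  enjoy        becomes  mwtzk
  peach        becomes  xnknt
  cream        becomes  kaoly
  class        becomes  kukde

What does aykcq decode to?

Letter i (0-indexed) is shifted by i+8, so successive shifts are 8, 9, 10, ….
Decoding aykcq: a−8=s, y−9=p, k−10=a, c−11=r, q−12=e.

spare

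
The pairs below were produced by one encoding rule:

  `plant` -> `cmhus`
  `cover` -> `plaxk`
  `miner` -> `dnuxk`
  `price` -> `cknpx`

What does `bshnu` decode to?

This is an affine cipher: with a=0,…,z=25, each position x becomes (17x+7) mod 26.
Undoing it on bshnu: b(1)→23·(1−7)≡18=s; s(18)→23·(18−7)≡19=t; h(7)→23·(7−7)≡0=a; n(13)→23·(13−7)≡8=i; u(20)→23·(20−7)≡13=n (all mod 26).

stain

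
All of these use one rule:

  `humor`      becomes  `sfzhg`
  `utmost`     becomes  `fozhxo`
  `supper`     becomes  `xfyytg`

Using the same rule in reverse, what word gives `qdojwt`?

h(7)→s(18) and u(20)→f(5) fit y≡17x+3 (mod 26); the inverse of 17 mod 26 is 23. Each letter's alphabet position (a=0..z=25) is mapped through 17·x+3 mod 26 — an affine cipher.
Decoding qdojwt: q(16)→23·(16−3)≡13=n; d(3)→23·(3−3)≡0=a; o(14)→23·(14−3)≡19=t; j(9)→23·(9−3)≡8=i; w(22)→23·(22−3)≡21=v; t(19)→23·(19−3)≡4=e (all mod 26).

native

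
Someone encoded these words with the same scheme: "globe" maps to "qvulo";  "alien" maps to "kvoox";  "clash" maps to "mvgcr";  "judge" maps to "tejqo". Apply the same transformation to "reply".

bovvi

It's a Vigenère-style cipher with numeric key [10,10,6]: position i shifts by key[i mod 3].
Applying it to reply: r+10=b, e+10=o, p+6=v, l+10=v, y+10=i.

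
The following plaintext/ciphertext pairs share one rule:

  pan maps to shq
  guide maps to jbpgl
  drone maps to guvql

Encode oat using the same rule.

vhw

Vowels shift forward by 7 and consonants shift forward by 3.
For oat: o(vowel)+7=v, a(vowel)+7=h, t(cons)+3=w.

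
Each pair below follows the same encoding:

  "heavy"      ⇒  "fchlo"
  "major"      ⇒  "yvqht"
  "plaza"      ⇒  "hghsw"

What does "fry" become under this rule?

The output letters match the input read backwards, each shifted +7: heavy reversed is yvaeh. Two steps: reverse the string, then apply a Caesar shift of +7.
On fry: reverse → yrf; then shift: y+7=f, r+7=y, f+7=m.

fym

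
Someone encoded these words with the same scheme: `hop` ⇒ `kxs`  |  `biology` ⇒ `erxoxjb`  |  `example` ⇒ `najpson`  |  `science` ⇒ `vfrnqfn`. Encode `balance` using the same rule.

The shift depends on letter class: consonant h→k is +3, but vowel o→x is +9. Vowels shift forward by 9 and consonants shift forward by 3.
On balance: b(cons)+3=e, a(vowel)+9=j, l(cons)+3=o, a(vowel)+9=j, n(cons)+3=q, c(cons)+3=f, e(vowel)+9=n.

ejojqfn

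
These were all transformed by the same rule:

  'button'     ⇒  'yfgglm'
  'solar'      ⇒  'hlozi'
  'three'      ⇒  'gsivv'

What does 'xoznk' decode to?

Each letter is replaced by its mirror in the alphabet: a↔z, b↔y, c↔x, and so on (the Atbash cipher).
Decoding xoznk: x↔c, o↔l, z↔a, n↔m, k↔p.

clamp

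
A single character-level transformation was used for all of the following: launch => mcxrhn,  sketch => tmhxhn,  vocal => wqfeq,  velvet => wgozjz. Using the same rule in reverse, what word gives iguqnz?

The shift increases by 1 at each position, starting from +1: 1, 2, 3, ….
Undoing it on iguqnz: i−1=h, g−2=e, u−3=r, q−4=m, n−5=i, z−6=t.

hermit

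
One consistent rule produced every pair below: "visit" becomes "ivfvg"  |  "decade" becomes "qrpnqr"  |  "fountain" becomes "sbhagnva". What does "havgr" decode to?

Compare letters: v→i is +13, i→v is +13, s→f is +13 — a constant shift. This is a Caesar cipher with shift 13.
Undoing it on havgr: h−13=u, a−13=n, v−13=i, g−13=t, r−13=e.

unite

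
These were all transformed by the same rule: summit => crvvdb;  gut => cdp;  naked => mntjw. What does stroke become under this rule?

The output letters match the input read backwards, each shifted +9: summit reversed is timmus. The word is reversed, then every letter is shifted forward by 9.
Applying it to stroke: reverse → ekorts; then shift: e+9=n, k+9=t, o+9=x, r+9=a, t+9=c, s+9=b.

ntxacb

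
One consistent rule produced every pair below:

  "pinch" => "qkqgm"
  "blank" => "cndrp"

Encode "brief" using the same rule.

Letter i (0-indexed) is shifted by i+1, so successive shifts are 1, 2, 3, ….
On brief: b+1=c, r+2=t, i+3=l, e+4=i, f+5=k.

ctlik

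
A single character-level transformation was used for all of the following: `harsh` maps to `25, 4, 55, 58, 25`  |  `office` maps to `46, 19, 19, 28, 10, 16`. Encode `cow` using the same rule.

10, 46, 70

Each letter becomes 3×(its alphabet position, a=1..z=26) + 1.
On cow: c=3→10, o=15→46, w=23→70.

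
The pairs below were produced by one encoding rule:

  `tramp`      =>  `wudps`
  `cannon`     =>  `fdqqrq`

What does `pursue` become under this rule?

sxuvxh

Compare letters: t→w is +3, r→u is +3, a→d is +3 — a constant shift. Each letter is shifted forward by 3 in the alphabet (a Caesar shift of +3).
For pursue: p+3=s, u+3=x, r+3=u, s+3=v, u+3=x, e+3=h.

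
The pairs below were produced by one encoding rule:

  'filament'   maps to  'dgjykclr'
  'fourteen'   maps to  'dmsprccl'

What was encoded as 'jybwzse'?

Compare letters: f→d is +24, i→g is +24, l→j is +24 — a constant shift. Every letter moves 24 places later in the alphabet, wrapping around z→a.
Decoding jybwzse: j−24=l, y−24=a, b−24=d, w−24=y, z−24=b, s−24=u, e−24=g.

ladybug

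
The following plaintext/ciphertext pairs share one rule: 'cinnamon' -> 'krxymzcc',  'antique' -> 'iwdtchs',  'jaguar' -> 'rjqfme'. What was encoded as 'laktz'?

In cinnamon: c→k is +8, i→r is +9, n→x is +10, n→y is +11 — the shift increases by 1 each position. The shift increases by 1 at each position, starting from +8: 8, 9, 10, ….
Undoing it on laktz: l−8=d, a−9=r, k−10=a, t−11=i, z−12=n.

drain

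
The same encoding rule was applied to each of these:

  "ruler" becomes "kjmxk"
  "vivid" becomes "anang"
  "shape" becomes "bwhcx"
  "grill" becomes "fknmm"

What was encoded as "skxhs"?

r(17)→k(10) and u(20)→j(9) fit y≡17x+7 (mod 26); the inverse of 17 mod 26 is 23. Each letter's alphabet position (a=0..z=25) is mapped through 17·x+7 mod 26 — an affine cipher.
Undoing it on skxhs: s(18)→23·(18−7)≡19=t; k(10)→23·(10−7)≡17=r; x(23)→23·(23−7)≡4=e; h(7)→23·(7−7)≡0=a; s(18)→23·(18−7)≡19=t (all mod 26).

treat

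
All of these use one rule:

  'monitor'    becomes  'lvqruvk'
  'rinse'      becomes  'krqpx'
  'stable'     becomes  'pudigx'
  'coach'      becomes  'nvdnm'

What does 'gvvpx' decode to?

Treating letters as 0–25, the rule is x ↦ 5x + 3 (mod 26).
Undoing it on gvvpx: g(6)→21·(6−3)≡11=l; v(21)→21·(21−3)≡14=o; v(21)→21·(21−3)≡14=o; p(15)→21·(15−3)≡18=s; x(23)→21·(23−3)≡4=e (all mod 26).

loose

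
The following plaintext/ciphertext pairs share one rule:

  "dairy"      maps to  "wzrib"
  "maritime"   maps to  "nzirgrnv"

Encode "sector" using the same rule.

Each pair mirrors across the alphabet (d↔w, a↔z, i↔r): positions sum to 25. This is the alphabet-reversal cipher (Atbash): a becomes z, b becomes y, etc.
For sector: s↔h, e↔v, c↔x, t↔g, o↔l, r↔i.

hvxgli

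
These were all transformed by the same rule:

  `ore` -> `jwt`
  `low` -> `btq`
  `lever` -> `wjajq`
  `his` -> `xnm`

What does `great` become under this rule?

The output letters match the input read backwards, each shifted +5: ore reversed is ero. The word is reversed, then every letter is shifted forward by 5.
For great: reverse → taerg; then shift: t+5=y, a+5=f, e+5=j, r+5=w, g+5=l.

yfjwl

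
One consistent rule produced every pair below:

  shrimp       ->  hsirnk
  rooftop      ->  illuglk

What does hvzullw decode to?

seafood

Each pair mirrors across the alphabet (s↔h, h↔s, r↔i): positions sum to 25. Each letter is replaced by its mirror in the alphabet: a↔z, b↔y, c↔x, and so on (the Atbash cipher).
Undoing it on hvzullw: h↔s, v↔e, z↔a, u↔f, l↔o, l↔o, w↔d.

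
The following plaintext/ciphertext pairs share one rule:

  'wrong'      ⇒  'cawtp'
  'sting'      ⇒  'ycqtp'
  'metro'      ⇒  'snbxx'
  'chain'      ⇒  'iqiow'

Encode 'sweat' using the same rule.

Shifts by position in wrong: pos 0: w→c (+6), pos 1: r→a (+9), pos 2: o→w (+8), pos 3: n→t (+6), pos 4: g→p (+9) — repeating every 3. The shifts repeat in a cycle of length 3: positions 0,1,… shift by +6, +9, +8, then the pattern repeats.
For sweat: s+6=y, w+9=f, e+8=m, a+6=g, t+9=c.

yfmgc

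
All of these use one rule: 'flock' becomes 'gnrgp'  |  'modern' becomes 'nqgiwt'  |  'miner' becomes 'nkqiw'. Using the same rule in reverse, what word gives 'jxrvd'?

In flock: f→g is +1, l→n is +2, o→r is +3, c→g is +4 — the shift increases by 1 each position. Each letter shifts forward by (position + 1), i.e. 1, 2, 3, … — the shift grows by one for each successive letter.
Undoing it on jxrvd: j−1=i, x−2=v, r−3=o, v−4=r, d−5=y.

ivory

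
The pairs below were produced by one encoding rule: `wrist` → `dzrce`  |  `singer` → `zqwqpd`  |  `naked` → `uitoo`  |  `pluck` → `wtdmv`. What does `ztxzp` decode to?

In wrist: w→d is +7, r→z is +8, i→r is +9, s→c is +10 — the shift increases by 1 each position. The shift increases by 1 at each position, starting from +7: 7, 8, 9, ….
Decoding ztxzp: z−7=s, t−8=l, x−9=o, z−10=p, p−11=e.

slope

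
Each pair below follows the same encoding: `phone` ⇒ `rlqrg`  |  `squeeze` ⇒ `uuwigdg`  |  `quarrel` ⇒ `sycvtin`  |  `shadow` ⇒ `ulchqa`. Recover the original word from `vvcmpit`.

Shifts by position in phone: pos 0: p→r (+2), pos 1: h→l (+4), pos 2: o→q (+2), pos 3: n→r (+4) — repeating every 2. It's a Vigenère-style cipher with numeric key [2,4]: position i shifts by key[i mod 2].
Decoding vvcmpit: v−2=t, v−4=r, c−2=a, m−4=i, p−2=n, i−4=e, t−2=r.

trainer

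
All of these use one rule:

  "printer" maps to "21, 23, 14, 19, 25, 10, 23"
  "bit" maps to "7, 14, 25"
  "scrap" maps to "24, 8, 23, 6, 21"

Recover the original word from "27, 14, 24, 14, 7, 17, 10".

p is letter #16 and maps to 21: an offset of 5. Each letter is replaced by its alphabet position (a=1..z=26) + 5.
Reversing it on 27, 14, 24, 14, 7, 17, 10: 27→(27−5)÷1=22=v, 14→(14−5)÷1=9=i, 24→(24−5)÷1=19=s, 14→(14−5)÷1=9=i, 7→(7−5)÷1=2=b, 17→(17−5)÷1=12=l, 10→(10−5)÷1=5=e.

visible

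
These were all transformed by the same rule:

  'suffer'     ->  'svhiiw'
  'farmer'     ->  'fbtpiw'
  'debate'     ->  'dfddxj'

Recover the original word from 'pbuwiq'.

pastel

In suffer: s→s is +0, u→v is +1, f→h is +2, f→i is +3 — the shift increases by 1 each position. Each letter shifts forward by its position index (0, 1, 2, …) — the shift grows by one for each successive letter.
Undoing it on pbuwiq: p−0=p, b−1=a, u−2=s, w−3=t, i−4=e, q−5=l.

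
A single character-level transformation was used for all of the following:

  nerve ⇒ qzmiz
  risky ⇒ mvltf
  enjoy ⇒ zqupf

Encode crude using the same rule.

bmjaz

This is an affine cipher: with a=0,…,z=25, each position x becomes (25x+3) mod 26.
On crude: c(2)→25·2+3≡1=b; r(17)→25·17+3≡12=m; u(20)→25·20+3≡9=j; d(3)→25·3+3≡0=a; e(4)→25·4+3≡25=z (all mod 26).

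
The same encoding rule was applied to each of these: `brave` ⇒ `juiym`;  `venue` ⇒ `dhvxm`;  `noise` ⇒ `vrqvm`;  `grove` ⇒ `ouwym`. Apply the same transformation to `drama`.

luipi

Shifts by position in brave: pos 0: b→j (+8), pos 1: r→u (+3), pos 2: a→i (+8), pos 3: v→y (+3) — repeating every 2. The shifts repeat in a cycle of length 2: positions 0,1,… shift by +8, +3, then the pattern repeats.
Applying it to drama: d+8=l, r+3=u, a+8=i, m+3=p, a+8=i.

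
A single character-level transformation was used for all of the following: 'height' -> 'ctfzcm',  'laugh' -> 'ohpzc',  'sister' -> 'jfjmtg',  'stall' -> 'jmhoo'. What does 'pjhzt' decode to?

h(7)→c(2) and e(4)→t(19) fit y≡3x+7 (mod 26); the inverse of 3 mod 26 is 9. Treating letters as 0–25, the rule is x ↦ 3x + 7 (mod 26).
Decoding pjhzt: p(15)→9·(15−7)≡20=u; j(9)→9·(9−7)≡18=s; h(7)→9·(7−7)≡0=a; z(25)→9·(25−7)≡6=g; t(19)→9·(19−7)≡4=e (all mod 26).

usage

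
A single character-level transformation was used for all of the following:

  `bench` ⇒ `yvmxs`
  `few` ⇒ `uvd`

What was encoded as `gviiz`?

Each letter is replaced by its mirror in the alphabet: a↔z, b↔y, c↔x, and so on (the Atbash cipher).
Undoing it on gviiz: g↔t, v↔e, i↔r, i↔r, z↔a.

terra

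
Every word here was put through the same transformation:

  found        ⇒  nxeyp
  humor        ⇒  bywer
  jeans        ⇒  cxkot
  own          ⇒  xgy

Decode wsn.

dim

The output letters match the input read backwards, each shifted +10: found reversed is dnuof. Read the word backwards and shift each letter +10.
Reversing it on wsn: shift back: w−10=m, s−10=i, n−10=d → mid; then reverse → dim.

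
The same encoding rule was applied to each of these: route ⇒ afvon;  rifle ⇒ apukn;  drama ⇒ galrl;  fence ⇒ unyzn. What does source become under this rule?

hfvazn

Each letter's alphabet position (a=0..z=25) is mapped through 7·x+11 mod 26 — an affine cipher.
On source: s(18)→7·18+11≡7=h; o(14)→7·14+11≡5=f; u(20)→7·20+11≡21=v; r(17)→7·17+11≡0=a; c(2)→7·2+11≡25=z; e(4)→7·4+11≡13=n (all mod 26).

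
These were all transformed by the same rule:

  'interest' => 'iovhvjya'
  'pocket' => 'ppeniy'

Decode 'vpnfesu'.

In interest: i→i is +0, n→o is +1, t→v is +2, e→h is +3 — the shift increases by 1 each position. Letter i (0-indexed) is shifted by i+0, so successive shifts are 0, 1, 2, ….
Undoing it on vpnfesu: v−0=v, p−1=o, n−2=l, f−3=c, e−4=a, s−5=n, u−6=o.

volcano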